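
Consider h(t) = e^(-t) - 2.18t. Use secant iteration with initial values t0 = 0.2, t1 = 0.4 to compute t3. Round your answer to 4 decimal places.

h(0.2) = 0.382731, h(0.4) = -0.201680
t2 = 0.400000 − (-0.201680)·(0.400000 − 0.200000) / (-0.201680 − 0.382731) = 0.400000 − (-0.040336)/(-0.584411) = 0.330980
h(0.330980) = -0.003317
t3 = 0.330980 − (-0.003317)·(0.330980 − 0.400000) / (-0.003317 − (-0.201680)) = 0.330980 − (0.000229)/(0.198363) = 0.329826

0.3298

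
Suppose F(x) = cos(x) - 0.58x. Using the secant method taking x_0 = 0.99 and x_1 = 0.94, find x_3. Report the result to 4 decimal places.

0.9719

F(0.99) = -0.025510, F(0.94) = 0.044588
x_2 = 0.940000 − 0.044588·(0.940000 − 0.990000) / (0.044588 − (-0.025510)) = 0.940000 − (-0.002229)/(0.070098) = 0.971804
F(0.971804) = 0.000164
x_3 = 0.971804 − 0.000164·(0.971804 − 0.940000) / (0.000164 − 0.044588) = 0.971804 − (0.000005)/(-0.044424) = 0.971922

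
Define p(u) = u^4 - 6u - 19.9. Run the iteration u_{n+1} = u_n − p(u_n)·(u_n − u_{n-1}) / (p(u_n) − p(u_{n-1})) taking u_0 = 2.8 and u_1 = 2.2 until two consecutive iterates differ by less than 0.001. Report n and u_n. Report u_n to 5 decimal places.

p(2.8) = 24.7656000, p(2.2) = -9.6744000
u_2 = 2.2000000 − (-9.6744000)·(-0.6000000)/(-34.4400000) = 2.3685436;  |Δ| = 0.1685436
p(2.3685436) = -2.6391774
u_3 = 2.3685436 − (-2.6391774)·(0.1685436)/(7.0352226) = 2.4317706;  |Δ| = 0.0632270
p(2.4317706) = 0.4789562
u_4 = 2.4317706 − 0.4789562·(0.0632270)/(3.1181336) = 2.4220587;  |Δ| = 0.0097119
p(2.4220587) = -0.0180744
u_5 = 2.4220587 − (-0.0180744)·(-0.0097119)/(-0.4970306) = 2.4224119;  |Δ| = 0.0003532
|u_5 − u_4| = 0.0003532 < 0.001

n = 5, u_n = 2.42241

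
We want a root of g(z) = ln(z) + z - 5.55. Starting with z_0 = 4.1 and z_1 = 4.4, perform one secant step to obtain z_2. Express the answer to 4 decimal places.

g(4.1) = -0.039013, g(4.4) = 0.331605
z_2 = 4.400000 − 0.331605·(4.400000 − 4.100000) / (0.331605 − (-0.039013)) = 4.400000 − (0.099481)/(0.370618) = 4.131579

4.1316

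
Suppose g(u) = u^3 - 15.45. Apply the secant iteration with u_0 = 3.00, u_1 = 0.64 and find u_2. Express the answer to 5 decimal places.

1.98055

g(3.00) = 11.5500000, g(0.64) = -15.1878560
u_2 = 0.6400000 − (-15.1878560)·(0.6400000 − 3.0000000) / (-15.1878560 − 11.5500000) = 0.6400000 − (35.8433402)/(-26.7378560) = 1.9805465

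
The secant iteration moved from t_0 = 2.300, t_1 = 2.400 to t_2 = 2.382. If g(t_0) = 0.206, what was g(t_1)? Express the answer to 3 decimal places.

-0.045

The secant line through (2.300, 0.206) and (2.400, g(t_1)) crosses zero at t_2 = 2.382.
So (2.300, 0.206), (2.400, g(t_1)), (2.382, 0) are collinear:
g(t_1) = 0.206 · (2.400 − 2.382) / (2.300 − 2.382) = 0.206 · (0.01800)/(-0.08200) = -0.04522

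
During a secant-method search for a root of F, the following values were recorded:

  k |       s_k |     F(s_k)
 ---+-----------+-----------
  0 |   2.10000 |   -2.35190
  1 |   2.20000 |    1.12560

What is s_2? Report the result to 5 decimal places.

2.16763

s_2 = 2.20000 − 1.12560·(2.20000 − 2.10000) / (1.12560 − (-2.35190))
   = 2.20000 − (0.1125600)/(3.4775000) = 2.1676319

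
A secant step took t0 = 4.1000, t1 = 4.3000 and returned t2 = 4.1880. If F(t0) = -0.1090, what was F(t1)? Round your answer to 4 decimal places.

The secant line through (4.1000, -0.1090) and (4.3000, F(t1)) crosses zero at t2 = 4.1880.
So (4.1000, -0.1090), (4.3000, F(t1)), (4.1880, 0) are collinear:
F(t1) = -0.1090 · (4.3000 − 4.1880) / (4.1000 − 4.1880) = -0.1090 · (0.112000)/(-0.088000) = 0.138727

0.1387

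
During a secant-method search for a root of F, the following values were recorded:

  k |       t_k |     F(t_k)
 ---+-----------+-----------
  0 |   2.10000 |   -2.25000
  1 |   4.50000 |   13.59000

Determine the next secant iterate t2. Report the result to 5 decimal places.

2.44091

t2 = 4.50000 − 13.59000·(4.50000 − 2.10000) / (13.59000 − (-2.25000))
   = 4.50000 − (32.6160000)/(15.8400000) = 2.4409091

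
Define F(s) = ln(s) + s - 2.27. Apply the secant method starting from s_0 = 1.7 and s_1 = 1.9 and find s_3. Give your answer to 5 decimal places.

1.72485

F(1.7) = -0.0393717, F(1.9) = 0.2718539
s_2 = 1.9000000 − 0.2718539·(1.9000000 − 1.7000000) / (0.2718539 − (-0.0393717)) = 1.9000000 − (0.0543708)/(0.3112256) = 1.7253011
F(1.7253011) = 0.0007027
s_3 = 1.7253011 − 0.0007027·(1.7253011 − 1.9000000) / (0.0007027 − 0.2718539) = 1.7253011 − (-0.0001228)/(-0.2711512) = 1.7248484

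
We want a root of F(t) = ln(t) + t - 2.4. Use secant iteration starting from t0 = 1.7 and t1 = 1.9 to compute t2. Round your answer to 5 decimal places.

F(1.7) = -0.1693717, F(1.9) = 0.1418539
t2 = 1.9000000 − 0.1418539·(1.9000000 − 1.7000000) / (0.1418539 − (-0.1693717)) = 1.9000000 − (0.0283708)/(0.3112256) = 1.8088418

1.80884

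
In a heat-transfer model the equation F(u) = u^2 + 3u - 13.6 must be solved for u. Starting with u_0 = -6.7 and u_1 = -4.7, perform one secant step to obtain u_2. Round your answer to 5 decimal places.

F(-6.7) = 11.1900000, F(-4.7) = -5.6100000
u_2 = -4.7000000 − (-5.6100000)·(-4.7000000 − (-6.7000000)) / (-5.6100000 − 11.1900000) = -4.7000000 − (-11.2200000)/(-16.8000000) = -5.3678571

-5.36786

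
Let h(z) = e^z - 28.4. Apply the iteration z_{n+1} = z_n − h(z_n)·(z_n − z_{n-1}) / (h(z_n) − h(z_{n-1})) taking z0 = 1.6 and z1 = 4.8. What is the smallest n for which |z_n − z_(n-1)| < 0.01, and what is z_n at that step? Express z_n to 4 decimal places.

h(1.6) = -23.446968, h(4.8) = 93.110418
z2 = 4.800000 − 93.110418·(3.200000)/(116.557385) = 2.243720;  |Δ| = 2.556280
h(2.243720) = -18.971662
z3 = 2.243720 − (-18.971662)·(-2.556280)/(-112.082080) = 2.676411;  |Δ| = 0.432691
h(2.676411) = -13.867165
z4 = 2.676411 − (-13.867165)·(0.432691)/(5.104498) = 3.851883;  |Δ| = 1.175472
h(3.851883) = 18.681619
z5 = 3.851883 − 18.681619·(1.175472)/(32.548784) = 3.177212;  |Δ| = 0.674671
h(3.177212) = -4.420204
z6 = 3.177212 − (-4.420204)·(-0.674671)/(-23.101824) = 3.306300;  |Δ| = 0.129089
h(3.306300) = -1.116004
z7 = 3.306300 − (-1.116004)·(0.129089)/(3.304200) = 3.349900;  |Δ| = 0.043600
h(3.349900) = 0.099895
z8 = 3.349900 − 0.099895·(0.043600)/(1.215899) = 3.346318;  |Δ| = 0.003582
|z8 − z7| = 0.003582 < 0.01

n = 8, z_n = 3.3463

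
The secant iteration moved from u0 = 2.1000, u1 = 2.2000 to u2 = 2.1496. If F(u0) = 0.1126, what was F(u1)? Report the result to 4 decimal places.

-0.1144

The secant line through (2.1000, 0.1126) and (2.2000, F(u1)) crosses zero at u2 = 2.1496.
So (2.1000, 0.1126), (2.2000, F(u1)), (2.1496, 0) are collinear:
F(u1) = 0.1126 · (2.2000 − 2.1496) / (2.1000 − 2.1496) = 0.1126 · (0.050400)/(-0.049600) = -0.114416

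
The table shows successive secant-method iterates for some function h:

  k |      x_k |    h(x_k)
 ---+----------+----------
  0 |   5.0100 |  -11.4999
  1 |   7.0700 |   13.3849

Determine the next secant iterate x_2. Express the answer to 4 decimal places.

x_2 = 7.0700 − 13.3849·(7.0700 − 5.0100) / (13.3849 − (-11.4999))
   = 7.0700 − (27.572894)/(24.884800) = 5.961978

5.9620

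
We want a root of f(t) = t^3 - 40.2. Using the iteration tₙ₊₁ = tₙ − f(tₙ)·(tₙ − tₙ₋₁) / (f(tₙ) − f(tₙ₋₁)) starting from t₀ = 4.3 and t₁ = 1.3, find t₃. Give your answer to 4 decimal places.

f(4.3) = 39.307000, f(1.3) = -38.003000
t₂ = 1.300000 − (-38.003000)·(1.300000 − 4.300000) / (-38.003000 − 39.307000) = 1.300000 − (114.009000)/(-77.310000) = 2.774699
f(2.774699) = -18.837712
t₃ = 2.774699 − (-18.837712)·(2.774699 − 1.300000) / (-18.837712 − (-38.003000)) = 2.774699 − (-27.779961)/(19.165288) = 4.224193

4.2242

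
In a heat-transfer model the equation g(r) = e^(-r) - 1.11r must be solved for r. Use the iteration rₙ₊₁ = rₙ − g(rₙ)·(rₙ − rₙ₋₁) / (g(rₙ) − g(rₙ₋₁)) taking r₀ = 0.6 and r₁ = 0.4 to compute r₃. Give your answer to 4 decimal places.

0.5302

g(0.6) = -0.117188, g(0.4) = 0.226320
r₂ = 0.400000 − 0.226320·(0.400000 − 0.600000) / (0.226320 − (-0.117188)) = 0.400000 − (-0.045264)/(0.343508) = 0.531770
g(0.531770) = -0.002700
r₃ = 0.531770 − (-0.002700)·(0.531770 − 0.400000) / (-0.002700 − 0.226320) = 0.531770 − (-0.000356)/(-0.229020) = 0.530216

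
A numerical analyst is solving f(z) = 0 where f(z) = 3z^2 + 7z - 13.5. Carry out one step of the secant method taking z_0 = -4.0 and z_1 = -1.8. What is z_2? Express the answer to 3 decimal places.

f(-4.0) = 6.50000, f(-1.8) = -16.38000
z_2 = -1.80000 − (-16.38000)·(-1.80000 − (-4.00000)) / (-16.38000 − 6.50000) = -1.80000 − (-36.03600)/(-22.88000) = -3.37500

-3.375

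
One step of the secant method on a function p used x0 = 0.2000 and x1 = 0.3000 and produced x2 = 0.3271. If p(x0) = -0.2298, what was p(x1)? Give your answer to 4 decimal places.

The secant line through (0.2000, -0.2298) and (0.3000, p(x1)) crosses zero at x2 = 0.3271.
So (0.2000, -0.2298), (0.3000, p(x1)), (0.3271, 0) are collinear:
p(x1) = -0.2298 · (0.3000 − 0.3271) / (0.2000 − 0.3271) = -0.2298 · (-0.027100)/(-0.127100) = -0.048997

-0.0490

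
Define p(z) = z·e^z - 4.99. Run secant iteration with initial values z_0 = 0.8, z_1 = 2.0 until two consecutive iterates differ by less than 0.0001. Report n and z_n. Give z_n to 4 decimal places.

n = 7, z_n = 1.3256

p(0.8) = -3.209567, p(2.0) = 9.788112
z_2 = 2.000000 − 9.788112·(1.200000)/(12.997679) = 1.096321;  |Δ| = 0.903679
p(1.096321) = -1.708567
z_3 = 1.096321 − (-1.708567)·(-0.903679)/(-11.496679) = 1.230620;  |Δ| = 0.134299
p(1.230620) = -0.777156
z_4 = 1.230620 − (-0.777156)·(0.134299)/(0.931411) = 1.342677;  |Δ| = 0.112057
p(1.342677) = 0.151490
z_5 = 1.342677 − 0.151490·(0.112057)/(0.928646) = 1.324397;  |Δ| = 0.018280
p(1.324397) = -0.010373
z_6 = 1.324397 − (-0.010373)·(-0.018280)/(-0.161864) = 1.325569;  |Δ| = 0.001171
p(1.325569) = -0.000126
z_7 = 1.325569 − (-0.000126)·(0.001171)/(0.010247) = 1.325583;  |Δ| = 0.000014
|z_7 − z_6| = 0.000014 < 0.0001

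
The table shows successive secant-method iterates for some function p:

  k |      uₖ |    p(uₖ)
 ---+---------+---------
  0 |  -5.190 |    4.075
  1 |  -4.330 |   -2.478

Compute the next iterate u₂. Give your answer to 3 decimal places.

-4.655

u₂ = -4.330 − (-2.478)·(-4.330 − (-5.190)) / (-2.478 − 4.075)
   = -4.330 − (-2.13108)/(-6.55300) = -4.65521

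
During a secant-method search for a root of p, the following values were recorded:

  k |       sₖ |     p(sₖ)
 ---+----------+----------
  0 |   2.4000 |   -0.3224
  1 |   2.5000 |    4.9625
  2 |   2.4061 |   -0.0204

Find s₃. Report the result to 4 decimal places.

2.4065

s₃ = 2.4061 − (-0.0204)·(2.4061 − 2.5000) / (-0.0204 − 4.9625)
   = 2.4061 − (0.001916)/(-4.982900) = 2.406484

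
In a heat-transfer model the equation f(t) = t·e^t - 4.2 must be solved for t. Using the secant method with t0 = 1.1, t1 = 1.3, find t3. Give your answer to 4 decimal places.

f(1.1) = -0.895417, f(1.3) = 0.570086
t2 = 1.300000 − 0.570086·(1.300000 − 1.100000) / (0.570086 − (-0.895417)) = 1.300000 − (0.114017)/(1.465503) = 1.222199
f(1.222199) = -0.051067
t3 = 1.222199 − (-0.051067)·(1.222199 − 1.300000) / (-0.051067 − 0.570086) = 1.222199 − (0.003973)/(-0.621152) = 1.228596

1.2286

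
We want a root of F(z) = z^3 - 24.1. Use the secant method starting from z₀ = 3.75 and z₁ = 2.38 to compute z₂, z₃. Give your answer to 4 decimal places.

F(3.75) = 28.634375, F(2.38) = -10.618728
z₂ = 2.380000 − (-10.618728)·(2.380000 − 3.750000) / (-10.618728 − 28.634375) = 2.380000 − (14.547657)/(-39.253103) = 2.750612
F(2.750612) = -3.289245
z₃ = 2.750612 − (-3.289245)·(2.750612 − 2.380000) / (-3.289245 − (-10.618728)) = 2.750612 − (-1.219033)/(7.329483) = 2.916931

2.7506, 2.9169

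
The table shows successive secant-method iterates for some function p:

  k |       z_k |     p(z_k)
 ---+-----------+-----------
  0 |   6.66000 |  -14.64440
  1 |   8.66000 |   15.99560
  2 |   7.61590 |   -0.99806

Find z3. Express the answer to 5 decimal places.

z3 = 7.61590 − (-0.99806)·(7.61590 − 8.66000) / (-0.99806 − 15.99560)
   = 7.61590 − (1.0420744)/(-16.9936600) = 7.6772214

7.67722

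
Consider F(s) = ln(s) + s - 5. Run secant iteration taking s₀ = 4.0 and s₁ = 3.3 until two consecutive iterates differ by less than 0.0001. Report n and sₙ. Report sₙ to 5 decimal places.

n = 4, sₙ = 3.69344

F(4.0) = 0.3862944, F(3.3) = -0.5060775
s₂ = 3.3000000 − (-0.5060775)·(-0.7000000)/(-0.8923719) = 3.6969805;  |Δ| = 0.3969805
F(3.6969805) = 0.0044970
s₃ = 3.6969805 − 0.0044970·(0.3969805)/(0.5105745) = 3.6934841;  |Δ| = 0.0034965
F(3.6934841) = 0.0000543
s₄ = 3.6934841 − 0.0000543·(-0.0034965)/(-0.0044427) = 3.6934414;  |Δ| = 0.0000427
|s₄ − s₃| = 0.0000427 < 0.0001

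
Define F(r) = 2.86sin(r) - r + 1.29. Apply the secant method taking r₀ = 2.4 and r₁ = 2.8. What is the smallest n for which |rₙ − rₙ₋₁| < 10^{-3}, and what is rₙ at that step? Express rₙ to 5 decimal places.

F(2.4) = 0.8218247, F(2.8) = -0.5519339
r₂ = 2.8000000 − (-0.5519339)·(0.4000000)/(-1.3737586) = 2.6392923;  |Δ| = 0.1607077
F(2.6392923) = 0.0276347
r₃ = 2.6392923 − 0.0276347·(-0.1607077)/(0.5795686) = 2.6469551;  |Δ| = 0.0076628
F(2.6469551) = 0.0007232
r₄ = 2.6469551 − 0.0007232·(0.0076628)/(-0.0269115) = 2.6471610;  |Δ| = 0.0002059
|r₄ − r₃| = 0.0002059 < 10^{-3}

n = 4, rₙ = 2.64716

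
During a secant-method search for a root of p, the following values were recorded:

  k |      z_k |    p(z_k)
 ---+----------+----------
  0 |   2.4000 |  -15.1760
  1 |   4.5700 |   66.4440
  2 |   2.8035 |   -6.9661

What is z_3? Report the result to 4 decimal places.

z_3 = 2.8035 − (-6.9661)·(2.8035 − 4.5700) / (-6.9661 − 66.4440)
   = 2.8035 − (12.305616)/(-73.410100) = 2.971128

2.9711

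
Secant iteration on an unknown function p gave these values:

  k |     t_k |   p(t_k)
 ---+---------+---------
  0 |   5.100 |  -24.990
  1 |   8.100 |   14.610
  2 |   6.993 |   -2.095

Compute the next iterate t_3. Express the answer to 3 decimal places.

t_3 = 6.993 − (-2.095)·(6.993 − 8.100) / (-2.095 − 14.610)
   = 6.993 − (2.31916)/(-16.70500) = 7.13183

7.132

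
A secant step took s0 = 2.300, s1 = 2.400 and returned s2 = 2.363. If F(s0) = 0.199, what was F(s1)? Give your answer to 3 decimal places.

-0.117

The secant line through (2.300, 0.199) and (2.400, F(s1)) crosses zero at s2 = 2.363.
So (2.300, 0.199), (2.400, F(s1)), (2.363, 0) are collinear:
F(s1) = 0.199 · (2.400 − 2.363) / (2.300 − 2.363) = 0.199 · (0.03700)/(-0.06300) = -0.11687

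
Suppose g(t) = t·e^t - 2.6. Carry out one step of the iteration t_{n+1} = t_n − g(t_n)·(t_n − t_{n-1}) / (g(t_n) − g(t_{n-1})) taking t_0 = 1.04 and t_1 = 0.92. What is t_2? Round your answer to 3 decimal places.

0.975

g(1.04) = 0.34239, g(0.92) = -0.29145
t_2 = 0.92000 − (-0.29145)·(0.92000 − 1.04000) / (-0.29145 − 0.34239) = 0.92000 − (0.03497)/(-0.63384) = 0.97518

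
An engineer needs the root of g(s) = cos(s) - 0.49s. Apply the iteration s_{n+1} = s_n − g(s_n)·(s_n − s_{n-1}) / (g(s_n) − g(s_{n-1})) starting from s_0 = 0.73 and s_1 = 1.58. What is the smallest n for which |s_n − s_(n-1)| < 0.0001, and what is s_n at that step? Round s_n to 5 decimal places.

n = 5, s_n = 1.03750

g(0.73) = 0.3874744, g(1.58) = -0.7834035
s_2 = 1.5800000 − (-0.7834035)·(0.8500000)/(-1.1708779) = 1.0112874;  |Δ| = 0.5687126
g(1.0112874) = 0.0352392
s_3 = 1.0112874 − 0.0352392·(-0.5687126)/(0.8186428) = 1.0357682;  |Δ| = 0.0244807
g(1.0357682) = 0.0023389
s_4 = 1.0357682 − 0.0023389·(0.0244807)/(-0.0329003) = 1.0375085;  |Δ| = 0.0017403
g(1.0375085) = -0.0000118
s_5 = 1.0375085 − (-0.0000118)·(0.0017403)/(-0.0023506) = 1.0374998;  |Δ| = 0.0000087
|s_5 − s_4| = 0.0000087 < 0.0001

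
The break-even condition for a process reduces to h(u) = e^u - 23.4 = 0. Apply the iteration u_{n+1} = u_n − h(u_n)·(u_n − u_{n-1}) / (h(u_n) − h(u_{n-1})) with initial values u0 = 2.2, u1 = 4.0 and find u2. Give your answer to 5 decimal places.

2.76777

h(2.2) = -14.3749865, h(4.0) = 31.1981500
u2 = 4.0000000 − 31.1981500·(4.0000000 − 2.2000000) / (31.1981500 − (-14.3749865)) = 4.0000000 − (56.1566701)/(45.5731365) = 2.7677682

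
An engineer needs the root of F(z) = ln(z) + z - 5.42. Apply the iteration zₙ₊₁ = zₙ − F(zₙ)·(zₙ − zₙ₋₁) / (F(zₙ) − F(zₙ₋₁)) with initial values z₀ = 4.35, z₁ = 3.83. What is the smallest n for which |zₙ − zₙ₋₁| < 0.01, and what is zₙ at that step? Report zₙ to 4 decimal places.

n = 3, zₙ = 4.0270

F(4.35) = 0.400176, F(3.83) = -0.247135
z₂ = 3.830000 − (-0.247135)·(-0.520000)/(-0.647311) = 4.028529;  |Δ| = 0.198529
F(4.028529) = 0.001931
z₃ = 4.028529 − 0.001931·(0.198529)/(0.249066) = 4.026990;  |Δ| = 0.001539
|z₃ − z₂| = 0.001539 < 0.01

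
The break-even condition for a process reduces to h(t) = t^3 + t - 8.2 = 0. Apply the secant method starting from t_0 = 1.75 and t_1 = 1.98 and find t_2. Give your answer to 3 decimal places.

h(1.75) = -1.09062, h(1.98) = 1.54239
t_2 = 1.98000 − 1.54239·(1.98000 − 1.75000) / (1.54239 − (-1.09062)) = 1.98000 − (0.35475)/(2.63302) = 1.84527

1.845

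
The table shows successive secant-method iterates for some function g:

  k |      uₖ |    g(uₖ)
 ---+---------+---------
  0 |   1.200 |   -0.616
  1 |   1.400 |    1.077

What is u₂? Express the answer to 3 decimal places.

1.273

u₂ = 1.400 − 1.077·(1.400 − 1.200) / (1.077 − (-0.616))
   = 1.400 − (0.21540)/(1.69300) = 1.27277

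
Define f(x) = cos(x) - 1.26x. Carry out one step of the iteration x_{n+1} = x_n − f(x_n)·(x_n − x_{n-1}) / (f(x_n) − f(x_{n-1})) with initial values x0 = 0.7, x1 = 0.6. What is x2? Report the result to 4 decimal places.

0.6372

f(0.7) = -0.117158, f(0.6) = 0.069336
x2 = 0.600000 − 0.069336·(0.600000 − 0.700000) / (0.069336 − (-0.117158)) = 0.600000 − (-0.006934)/(0.186493) = 0.637179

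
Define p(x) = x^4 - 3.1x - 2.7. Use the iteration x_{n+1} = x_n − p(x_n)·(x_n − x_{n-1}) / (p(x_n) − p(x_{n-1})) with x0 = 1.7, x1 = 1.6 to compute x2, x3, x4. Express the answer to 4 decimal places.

p(1.7) = 0.382100, p(1.6) = -1.106400
x2 = 1.600000 − (-1.106400)·(1.600000 − 1.700000) / (-1.106400 − 0.382100) = 1.600000 − (0.110640)/(-1.488500) = 1.674330
p(1.674330) = -0.031480
x3 = 1.674330 − (-0.031480)·(1.674330 − 1.600000) / (-0.031480 − (-1.106400)) = 1.674330 − (-0.002340)/(1.074920) = 1.676507
p(1.676507) = 0.002722
x4 = 1.676507 − 0.002722·(1.676507 − 1.674330) / (0.002722 − (-0.031480)) = 1.676507 − (0.000006)/(0.034202) = 1.676333

1.6743, 1.6765, 1.6763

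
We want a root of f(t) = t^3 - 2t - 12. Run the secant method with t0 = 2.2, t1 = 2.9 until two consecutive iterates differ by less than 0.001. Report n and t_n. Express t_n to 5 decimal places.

f(2.2) = -5.7520000, f(2.9) = 6.5890000
t2 = 2.9000000 − 6.5890000·(0.7000000)/(12.3410000) = 2.5262621;  |Δ| = 0.3737379
f(2.5262621) = -0.9299198
t3 = 2.5262621 − (-0.9299198)·(-0.3737379)/(-7.5189198) = 2.5724850;  |Δ| = 0.0462229
f(2.5724850) = -0.1210906
t4 = 2.5724850 − (-0.1210906)·(0.0462229)/(0.8088292) = 2.5794050;  |Δ| = 0.0069201
f(2.5794050) = 0.0028237
t5 = 2.5794050 − 0.0028237·(0.0069201)/(0.1239143) = 2.5792473;  |Δ| = 0.0001577
|t5 − t4| = 0.0001577 < 0.001

n = 5, t_n = 2.57925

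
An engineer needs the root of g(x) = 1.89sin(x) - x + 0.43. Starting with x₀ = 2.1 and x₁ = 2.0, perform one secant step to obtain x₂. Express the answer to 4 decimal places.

2.0794

g(2.1) = -0.038534, g(2.0) = 0.148572
x₂ = 2.000000 − 0.148572·(2.000000 − 2.100000) / (0.148572 − (-0.038534)) = 2.000000 − (-0.014857)/(0.187106) = 2.079405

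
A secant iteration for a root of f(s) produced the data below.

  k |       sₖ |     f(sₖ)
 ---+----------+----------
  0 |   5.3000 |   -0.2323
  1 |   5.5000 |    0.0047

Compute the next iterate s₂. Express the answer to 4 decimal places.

5.4960

s₂ = 5.5000 − 0.0047·(5.5000 − 5.3000) / (0.0047 − (-0.2323))
   = 5.5000 − (0.000940)/(0.237000) = 5.496034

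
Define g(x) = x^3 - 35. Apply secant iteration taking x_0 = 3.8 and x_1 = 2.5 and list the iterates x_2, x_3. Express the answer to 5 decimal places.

g(3.8) = 19.8720000, g(2.5) = -19.3750000
x_2 = 2.5000000 − (-19.3750000)·(2.5000000 − 3.8000000) / (-19.3750000 − 19.8720000) = 2.5000000 − (25.1875000)/(-39.2470000) = 3.1417688
g(3.1417688) = -3.9885076
x_3 = 3.1417688 − (-3.9885076)·(3.1417688 − 2.5000000) / (-3.9885076 − (-19.3750000)) = 3.1417688 − (-2.5596997)/(15.3864924) = 3.3081290

3.14177, 3.30813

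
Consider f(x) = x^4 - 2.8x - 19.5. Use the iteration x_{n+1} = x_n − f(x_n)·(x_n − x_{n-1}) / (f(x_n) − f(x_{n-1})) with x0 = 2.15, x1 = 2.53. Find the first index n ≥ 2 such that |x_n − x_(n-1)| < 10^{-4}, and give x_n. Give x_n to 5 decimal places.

f(2.15) = -4.1524938, f(2.53) = 14.3875208
x2 = 2.5300000 − 14.3875208·(0.3800000)/(18.5400146) = 2.2351104;  |Δ| = 0.2948896
f(2.2351104) = -0.8011068
x3 = 2.2351104 − (-0.8011068)·(-0.2948896)/(-15.1886276) = 2.2506640;  |Δ| = 0.0155536
f(2.2506640) = -0.1426864
x4 = 2.2506640 − (-0.1426864)·(0.0155536)/(0.6584204) = 2.2540346;  |Δ| = 0.0033706
f(2.2540346) = 0.0019317
x5 = 2.2540346 − 0.0019317·(0.0033706)/(0.1446181) = 2.2539896;  |Δ| = 0.0000450
|x5 − x4| = 0.0000450 < 10^{-4}

n = 5, x_n = 2.25399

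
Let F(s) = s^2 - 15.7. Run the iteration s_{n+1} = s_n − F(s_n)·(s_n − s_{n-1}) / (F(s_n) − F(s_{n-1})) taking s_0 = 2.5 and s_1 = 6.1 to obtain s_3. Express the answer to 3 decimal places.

3.882

F(2.5) = -9.45000, F(6.1) = 21.51000
s_2 = 6.10000 − 21.51000·(6.10000 − 2.50000) / (21.51000 − (-9.45000)) = 6.10000 − (77.43600)/(30.96000) = 3.59884
F(3.59884) = -2.74837
s_3 = 3.59884 − (-2.74837)·(3.59884 − 6.10000) / (-2.74837 − 21.51000) = 3.59884 − (6.87412)/(-24.25837) = 3.88221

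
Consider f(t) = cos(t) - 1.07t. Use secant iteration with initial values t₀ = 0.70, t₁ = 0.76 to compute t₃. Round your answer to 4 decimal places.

0.7092

f(0.70) = 0.015842, f(0.76) = -0.088364
t₂ = 0.760000 − (-0.088364)·(0.760000 − 0.700000) / (-0.088364 − 0.015842) = 0.760000 − (-0.005302)/(-0.104206) = 0.709122
f(0.709122) = 0.000174
t₃ = 0.709122 − 0.000174·(0.709122 − 0.760000) / (0.000174 − (-0.088364)) = 0.709122 − (-0.000009)/(0.088538) = 0.709222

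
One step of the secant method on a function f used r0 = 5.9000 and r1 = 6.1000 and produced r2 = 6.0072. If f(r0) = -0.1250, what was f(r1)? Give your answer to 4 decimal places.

The secant line through (5.9000, -0.1250) and (6.1000, f(r1)) crosses zero at r2 = 6.0072.
So (5.9000, -0.1250), (6.1000, f(r1)), (6.0072, 0) are collinear:
f(r1) = -0.1250 · (6.1000 − 6.0072) / (5.9000 − 6.0072) = -0.1250 · (0.092800)/(-0.107200) = 0.108209

0.1082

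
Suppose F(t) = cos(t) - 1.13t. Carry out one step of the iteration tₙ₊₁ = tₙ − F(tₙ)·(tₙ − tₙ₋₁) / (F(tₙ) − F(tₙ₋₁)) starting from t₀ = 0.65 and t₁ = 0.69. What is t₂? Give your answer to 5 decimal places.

0.68517

F(0.65) = 0.0615838, F(0.69) = -0.0084540
t₂ = 0.6900000 − (-0.0084540)·(0.6900000 − 0.6500000) / (-0.0084540 − 0.0615838) = 0.6900000 − (-0.0003382)/(-0.0700378) = 0.6851718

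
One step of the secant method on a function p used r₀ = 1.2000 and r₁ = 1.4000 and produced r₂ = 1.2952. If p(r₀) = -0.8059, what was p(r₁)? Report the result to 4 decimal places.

0.8872

The secant line through (1.2000, -0.8059) and (1.4000, p(r₁)) crosses zero at r₂ = 1.2952.
So (1.2000, -0.8059), (1.4000, p(r₁)), (1.2952, 0) are collinear:
p(r₁) = -0.8059 · (1.4000 − 1.2952) / (1.2000 − 1.2952) = -0.8059 · (0.104800)/(-0.095200) = 0.887167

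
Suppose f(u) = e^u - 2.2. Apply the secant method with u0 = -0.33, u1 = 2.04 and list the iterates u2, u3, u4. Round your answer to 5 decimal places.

f(-0.33) = -1.4810763, f(2.04) = 5.4906092
u2 = 2.0400000 − 5.4906092·(2.0400000 − (-0.3300000)) / (5.4906092 − (-1.4810763)) = 2.0400000 − (13.0127438)/(6.9716855) = 0.1734867
f(0.1734867) = -1.0105552
u3 = 0.1734867 − (-1.0105552)·(0.1734867 − 2.0400000) / (-1.0105552 − 5.4906092) = 0.1734867 − (1.8862147)/(-6.5011644) = 0.4636216
f(0.4636216) = -0.6101788
u4 = 0.4636216 − (-0.6101788)·(0.4636216 − 0.1734867) / (-0.6101788 − (-1.0105552)) = 0.4636216 − (-0.1770342)/(0.4003764) = 0.9057909

0.17349, 0.46362, 0.90579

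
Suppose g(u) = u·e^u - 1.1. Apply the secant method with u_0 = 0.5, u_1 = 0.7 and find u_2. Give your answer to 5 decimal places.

g(0.5) = -0.2756394, g(0.7) = 0.3096269
u_2 = 0.7000000 − 0.3096269·(0.7000000 − 0.5000000) / (0.3096269 − (-0.2756394)) = 0.7000000 − (0.0619254)/(0.5852663) = 0.5941928

0.59419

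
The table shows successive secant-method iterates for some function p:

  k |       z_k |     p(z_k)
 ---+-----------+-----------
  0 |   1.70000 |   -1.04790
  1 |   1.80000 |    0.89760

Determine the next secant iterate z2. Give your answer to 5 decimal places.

1.75386

z2 = 1.80000 − 0.89760·(1.80000 − 1.70000) / (0.89760 − (-1.04790))
   = 1.80000 − (0.0897600)/(1.9455000) = 1.7538628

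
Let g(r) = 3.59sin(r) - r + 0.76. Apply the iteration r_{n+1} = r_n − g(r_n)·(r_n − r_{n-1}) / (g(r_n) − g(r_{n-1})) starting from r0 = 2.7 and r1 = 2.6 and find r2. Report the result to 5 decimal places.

g(2.7) = -0.4057062, g(2.6) = 0.0106499
r2 = 2.6000000 − 0.0106499·(2.6000000 − 2.7000000) / (0.0106499 − (-0.4057062)) = 2.6000000 − (-0.0010650)/(0.4163562) = 2.6025579

2.60256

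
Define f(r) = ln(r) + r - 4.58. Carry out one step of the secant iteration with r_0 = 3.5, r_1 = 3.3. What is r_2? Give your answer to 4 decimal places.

3.3665

f(3.5) = 0.172763, f(3.3) = -0.086078
r_2 = 3.300000 − (-0.086078)·(3.300000 − 3.500000) / (-0.086078 − 0.172763) = 3.300000 − (0.017216)/(-0.258841) = 3.366510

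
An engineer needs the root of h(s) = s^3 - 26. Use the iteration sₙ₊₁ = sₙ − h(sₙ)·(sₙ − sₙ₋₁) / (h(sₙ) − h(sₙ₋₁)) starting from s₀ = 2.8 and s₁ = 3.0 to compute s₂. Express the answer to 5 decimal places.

2.96038

h(2.8) = -4.0480000, h(3.0) = 1.0000000
s₂ = 3.0000000 − 1.0000000·(3.0000000 − 2.8000000) / (1.0000000 − (-4.0480000)) = 3.0000000 − (0.2000000)/(5.0480000) = 2.9603803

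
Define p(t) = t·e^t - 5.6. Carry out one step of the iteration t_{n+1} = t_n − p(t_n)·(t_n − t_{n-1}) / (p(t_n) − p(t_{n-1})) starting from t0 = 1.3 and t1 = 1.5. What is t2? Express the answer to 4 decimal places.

p(1.3) = -0.829914, p(1.5) = 1.122534
t2 = 1.500000 − 1.122534·(1.500000 − 1.300000) / (1.122534 − (-0.829914)) = 1.500000 − (0.224507)/(1.952448) = 1.385013

1.3850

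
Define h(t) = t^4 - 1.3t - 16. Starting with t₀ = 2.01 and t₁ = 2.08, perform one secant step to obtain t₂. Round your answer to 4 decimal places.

2.0796

h(2.01) = -2.290592, h(2.08) = 0.013737
t₂ = 2.080000 − 0.013737·(2.080000 − 2.010000) / (0.013737 − (-2.290592)) = 2.080000 − (0.000962)/(2.304329) = 2.079583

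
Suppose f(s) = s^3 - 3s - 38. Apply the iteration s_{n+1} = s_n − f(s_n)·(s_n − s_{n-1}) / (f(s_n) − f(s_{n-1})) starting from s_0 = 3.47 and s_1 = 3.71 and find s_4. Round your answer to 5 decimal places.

f(3.47) = -6.6280770, f(3.71) = 1.9348110
s_2 = 3.7100000 − 1.9348110·(3.7100000 − 3.4700000) / (1.9348110 − (-6.6280770)) = 3.7100000 − (0.4643546)/(8.5628880) = 3.6557713
f(3.6557713) = -0.1091611
s_3 = 3.6557713 − (-0.1091611)·(3.6557713 − 3.7100000) / (-0.1091611 − 1.9348110) = 3.6557713 − (0.0059197)/(-2.0439721) = 3.6586674
f(3.6586674) = -0.0016390
s_4 = 3.6586674 − (-0.0016390)·(3.6586674 − 3.6557713) / (-0.0016390 − (-0.1091611)) = 3.6586674 − (-0.0000047)/(0.1075221) = 3.6587116

3.65871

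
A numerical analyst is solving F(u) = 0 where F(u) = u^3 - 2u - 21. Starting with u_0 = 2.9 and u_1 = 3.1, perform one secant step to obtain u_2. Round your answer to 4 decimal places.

F(2.9) = -2.411000, F(3.1) = 2.591000
u_2 = 3.100000 − 2.591000·(3.100000 − 2.900000) / (2.591000 − (-2.411000)) = 3.100000 − (0.518200)/(5.002000) = 2.996401

2.9964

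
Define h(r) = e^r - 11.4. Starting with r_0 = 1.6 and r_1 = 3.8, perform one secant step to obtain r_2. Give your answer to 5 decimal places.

h(1.6) = -6.4469676, h(3.8) = 33.3011845
r_2 = 3.8000000 − 33.3011845·(3.8000000 − 1.6000000) / (33.3011845 − (-6.4469676)) = 3.8000000 − (73.2626059)/(39.7481521) = 1.9568299

1.95683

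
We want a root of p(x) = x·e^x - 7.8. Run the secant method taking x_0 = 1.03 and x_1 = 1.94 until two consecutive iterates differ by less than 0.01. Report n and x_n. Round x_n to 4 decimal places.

p(1.03) = -4.914902, p(1.94) = 5.699977
x_2 = 1.940000 − 5.699977·(0.910000)/(10.614879) = 1.451348;  |Δ| = 0.488652
p(1.451348) = -1.604388
x_3 = 1.451348 − (-1.604388)·(-0.488652)/(-7.304365) = 1.558680;  |Δ| = 0.107331
p(1.558680) = -0.392310
x_4 = 1.558680 − (-0.392310)·(0.107331)/(1.212078) = 1.593419;  |Δ| = 0.034740
p(1.593419) = 0.040490
x_5 = 1.593419 − 0.040490·(0.034740)/(0.432801) = 1.590169;  |Δ| = 0.003250
|x_5 − x_4| = 0.003250 < 0.01

n = 5, x_n = 1.5902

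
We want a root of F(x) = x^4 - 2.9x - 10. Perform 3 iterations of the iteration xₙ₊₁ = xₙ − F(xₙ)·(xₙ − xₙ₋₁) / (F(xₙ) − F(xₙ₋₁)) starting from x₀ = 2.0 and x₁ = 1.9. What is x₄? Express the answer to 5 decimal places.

F(2.0) = 0.2000000, F(1.9) = -2.4779000
x₂ = 1.9000000 − (-2.4779000)·(1.9000000 − 2.0000000) / (-2.4779000 − 0.2000000) = 1.9000000 − (0.2477900)/(-2.6779000) = 1.9925315
F(1.9925315) = -0.0159991
x₃ = 1.9925315 − (-0.0159991)·(1.9925315 − 1.9000000) / (-0.0159991 − (-2.4779000)) = 1.9925315 − (-0.0014804)/(2.4619009) = 1.9931328
F(1.9931328) = 0.0012935
x₄ = 1.9931328 − 0.0012935·(1.9931328 − 1.9925315) / (0.0012935 − (-0.0159991)) = 1.9931328 − (0.0000008)/(0.0172926) = 1.9930878

1.99309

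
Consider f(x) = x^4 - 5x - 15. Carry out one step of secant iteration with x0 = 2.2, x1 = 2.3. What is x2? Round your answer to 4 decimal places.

f(2.2) = -2.574400, f(2.3) = 1.484100
x2 = 2.300000 − 1.484100·(2.300000 − 2.200000) / (1.484100 − (-2.574400)) = 2.300000 − (0.148410)/(4.058500) = 2.263432

2.2634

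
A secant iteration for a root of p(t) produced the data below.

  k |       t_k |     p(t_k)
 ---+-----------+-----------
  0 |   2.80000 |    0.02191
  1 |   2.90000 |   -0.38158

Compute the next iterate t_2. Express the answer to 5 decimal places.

2.80543

t_2 = 2.90000 − (-0.38158)·(2.90000 − 2.80000) / (-0.38158 − 0.02191)
   = 2.90000 − (-0.0381580)/(-0.4034900) = 2.8054301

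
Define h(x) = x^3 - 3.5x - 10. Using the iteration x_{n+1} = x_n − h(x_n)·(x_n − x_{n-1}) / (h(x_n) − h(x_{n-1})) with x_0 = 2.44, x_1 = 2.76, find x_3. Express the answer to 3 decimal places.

h(2.44) = -4.01322, h(2.76) = 1.36458
x_2 = 2.76000 − 1.36458·(2.76000 − 2.44000) / (1.36458 − (-4.01322)) = 2.76000 − (0.43666)/(5.37779) = 2.67880
h(2.67880) = -0.15277
x_3 = 2.67880 − (-0.15277)·(2.67880 − 2.76000) / (-0.15277 − 1.36458) = 2.67880 − (0.01240)/(-1.51735) = 2.68698

2.687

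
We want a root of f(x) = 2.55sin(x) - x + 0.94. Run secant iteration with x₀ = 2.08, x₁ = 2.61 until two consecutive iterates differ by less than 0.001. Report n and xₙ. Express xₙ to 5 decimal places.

n = 4, xₙ = 2.48883

f(2.08) = 1.0864891, f(2.61) = -0.3773875
x₂ = 2.6100000 − (-0.3773875)·(0.5300000)/(-1.4638766) = 2.4733660;  |Δ| = 0.1366340
f(2.4733660) = 0.0466015
x₃ = 2.4733660 − 0.0466015·(-0.1366340)/(0.4239890) = 2.4883837;  |Δ| = 0.0150177
f(2.4883837) = 0.0013480
x₄ = 2.4883837 − 0.0013480·(0.0150177)/(-0.0452535) = 2.4888310;  |Δ| = 0.0004473
|x₄ − x₃| = 0.0004473 < 0.001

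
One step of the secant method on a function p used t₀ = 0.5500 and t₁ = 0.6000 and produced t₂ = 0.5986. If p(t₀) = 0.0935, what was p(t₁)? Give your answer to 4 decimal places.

The secant line through (0.5500, 0.0935) and (0.6000, p(t₁)) crosses zero at t₂ = 0.5986.
So (0.5500, 0.0935), (0.6000, p(t₁)), (0.5986, 0) are collinear:
p(t₁) = 0.0935 · (0.6000 − 0.5986) / (0.5500 − 0.5986) = 0.0935 · (0.001400)/(-0.048600) = -0.002693

-0.0027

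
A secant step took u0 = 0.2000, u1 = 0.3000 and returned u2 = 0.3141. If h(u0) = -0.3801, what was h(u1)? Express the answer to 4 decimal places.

-0.0470

The secant line through (0.2000, -0.3801) and (0.3000, h(u1)) crosses zero at u2 = 0.3141.
So (0.2000, -0.3801), (0.3000, h(u1)), (0.3141, 0) are collinear:
h(u1) = -0.3801 · (0.3000 − 0.3141) / (0.2000 − 0.3141) = -0.3801 · (-0.014100)/(-0.114100) = -0.046971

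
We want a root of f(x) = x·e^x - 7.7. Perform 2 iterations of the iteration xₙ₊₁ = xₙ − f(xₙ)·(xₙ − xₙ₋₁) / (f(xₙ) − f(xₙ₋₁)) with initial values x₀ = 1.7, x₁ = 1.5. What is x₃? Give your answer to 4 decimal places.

1.5827

f(1.7) = 1.605711, f(1.5) = -0.977466
x₂ = 1.500000 − (-0.977466)·(1.500000 − 1.700000) / (-0.977466 − 1.605711) = 1.500000 − (0.195493)/(-2.583177) = 1.575679
f(1.575679) = -0.083127
x₃ = 1.575679 − (-0.083127)·(1.575679 − 1.500000) / (-0.083127 − (-0.977466)) = 1.575679 − (-0.006291)/(0.894340) = 1.582714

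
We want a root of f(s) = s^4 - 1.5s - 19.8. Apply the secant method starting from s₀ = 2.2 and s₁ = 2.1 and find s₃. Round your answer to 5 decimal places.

2.19207

f(2.2) = 0.3256000, f(2.1) = -3.5019000
s₂ = 2.1000000 − (-3.5019000)·(2.1000000 − 2.2000000) / (-3.5019000 − 0.3256000) = 2.1000000 − (0.3501900)/(-3.8275000) = 2.1914931
f(2.1914931) = -0.0218677
s₃ = 2.1914931 − (-0.0218677)·(2.1914931 − 2.1000000) / (-0.0218677 − (-3.5019000)) = 2.1914931 − (-0.0020007)/(3.4800323) = 2.1920681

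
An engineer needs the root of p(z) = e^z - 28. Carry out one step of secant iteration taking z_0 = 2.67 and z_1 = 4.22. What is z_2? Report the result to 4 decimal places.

3.0622

p(2.67) = -13.560031, p(4.22) = 40.033484
z_2 = 4.220000 − 40.033484·(4.220000 − 2.670000) / (40.033484 − (-13.560031)) = 4.220000 − (62.051901)/(53.593515) = 3.062175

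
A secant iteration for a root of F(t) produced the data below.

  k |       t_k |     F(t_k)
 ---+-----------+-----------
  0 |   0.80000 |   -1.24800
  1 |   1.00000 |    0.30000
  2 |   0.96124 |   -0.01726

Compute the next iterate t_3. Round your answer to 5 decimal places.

t_3 = 0.96124 − (-0.01726)·(0.96124 − 1.00000) / (-0.01726 − 0.30000)
   = 0.96124 − (0.0006690)/(-0.3172600) = 0.9633487

0.96335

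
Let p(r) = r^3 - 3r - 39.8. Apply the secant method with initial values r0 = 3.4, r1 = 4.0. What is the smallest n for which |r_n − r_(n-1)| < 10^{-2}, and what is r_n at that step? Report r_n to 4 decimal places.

p(3.4) = -10.696000, p(4.0) = 12.200000
r2 = 4.000000 − 12.200000·(0.600000)/(22.896000) = 3.680294;  |Δ| = 0.319706
p(3.680294) = -0.992923
r3 = 3.680294 − (-0.992923)·(-0.319706)/(-13.192923) = 3.704355;  |Δ| = 0.024062
p(3.704355) = -0.080987
r4 = 3.704355 − (-0.080987)·(0.024062)/(0.911936) = 3.706492;  |Δ| = 0.002137
|r4 − r3| = 0.002137 < 10^{-2}

n = 4, r_n = 3.7065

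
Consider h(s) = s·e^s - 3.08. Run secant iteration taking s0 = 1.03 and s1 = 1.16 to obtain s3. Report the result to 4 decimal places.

h(1.03) = -0.194902, h(1.16) = 0.620323
s2 = 1.160000 − 0.620323·(1.160000 − 1.030000) / (0.620323 − (-0.194902)) = 1.160000 − (0.080642)/(0.815225) = 1.061080
h(1.061080) = -0.014019
s3 = 1.061080 − (-0.014019)·(1.061080 − 1.160000) / (-0.014019 − 0.620323) = 1.061080 − (0.001387)/(-0.634342) = 1.063266

1.0633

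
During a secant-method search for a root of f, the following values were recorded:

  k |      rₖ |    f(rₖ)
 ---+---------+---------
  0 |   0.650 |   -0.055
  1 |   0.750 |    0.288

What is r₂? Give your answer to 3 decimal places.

r₂ = 0.750 − 0.288·(0.750 − 0.650) / (0.288 − (-0.055))
   = 0.750 − (0.02880)/(0.34300) = 0.66603

0.666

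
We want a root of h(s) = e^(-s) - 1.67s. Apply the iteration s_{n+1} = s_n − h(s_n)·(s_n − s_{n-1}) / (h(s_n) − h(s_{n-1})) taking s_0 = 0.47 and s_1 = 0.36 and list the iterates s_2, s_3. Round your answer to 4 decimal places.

0.4014, 0.4010

h(0.47) = -0.159898, h(0.36) = 0.096476
s_2 = 0.360000 − 0.096476·(0.360000 − 0.470000) / (0.096476 − (-0.159898)) = 0.360000 − (-0.010612)/(0.256374) = 0.401394
h(0.401394) = -0.000942
s_3 = 0.401394 − (-0.000942)·(0.401394 − 0.360000) / (-0.000942 − 0.096476) = 0.401394 − (-0.000039)/(-0.097418) = 0.400994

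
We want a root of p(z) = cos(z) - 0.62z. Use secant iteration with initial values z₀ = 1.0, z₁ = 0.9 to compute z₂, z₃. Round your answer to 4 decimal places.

0.9444, 0.9449

p(1.0) = -0.079698, p(0.9) = 0.063610
z₂ = 0.900000 − 0.063610·(0.900000 − 1.000000) / (0.063610 − (-0.079698)) = 0.900000 − (-0.006361)/(0.143308) = 0.944387
p(0.944387) = 0.000720
z₃ = 0.944387 − 0.000720·(0.944387 − 0.900000) / (0.000720 − 0.063610) = 0.944387 − (0.000032)/(-0.062890) = 0.944895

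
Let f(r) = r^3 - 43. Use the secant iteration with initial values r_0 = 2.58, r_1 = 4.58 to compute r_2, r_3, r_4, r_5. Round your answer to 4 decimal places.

3.2347, 3.4326, 3.5092, 3.5033

f(2.58) = -25.826488, f(4.58) = 53.071912
r_2 = 4.580000 − 53.071912·(4.580000 − 2.580000) / (53.071912 − (-25.826488)) = 4.580000 − (106.143824)/(78.898400) = 3.234677
f(3.234677) = -9.155134
r_3 = 3.234677 − (-9.155134)·(3.234677 − 4.580000) / (-9.155134 − 53.071912) = 3.234677 − (12.316611)/(-62.227046) = 3.432607
f(3.432607) = -2.554299
r_4 = 3.432607 − (-2.554299)·(3.432607 − 3.234677) / (-2.554299 − (-9.155134)) = 3.432607 − (-0.505573)/(6.600834) = 3.509200
f(3.509200) = 0.213974
r_5 = 3.509200 − 0.213974·(3.509200 − 3.432607) / (0.213974 − (-2.554299)) = 3.509200 − (0.016389)/(2.768273) = 3.503279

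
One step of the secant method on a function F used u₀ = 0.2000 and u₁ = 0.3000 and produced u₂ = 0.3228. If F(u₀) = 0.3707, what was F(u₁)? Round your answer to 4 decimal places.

The secant line through (0.2000, 0.3707) and (0.3000, F(u₁)) crosses zero at u₂ = 0.3228.
So (0.2000, 0.3707), (0.3000, F(u₁)), (0.3228, 0) are collinear:
F(u₁) = 0.3707 · (0.3000 − 0.3228) / (0.2000 − 0.3228) = 0.3707 · (-0.022800)/(-0.122800) = 0.068827

0.0688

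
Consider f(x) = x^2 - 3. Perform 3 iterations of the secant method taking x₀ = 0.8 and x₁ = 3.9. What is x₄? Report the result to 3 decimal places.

f(0.8) = -2.36000, f(3.9) = 12.21000
x₂ = 3.90000 − 12.21000·(3.90000 − 0.80000) / (12.21000 − (-2.36000)) = 3.90000 − (37.85100)/(14.57000) = 1.30213
f(1.30213) = -1.30446
x₃ = 1.30213 − (-1.30446)·(1.30213 − 3.90000) / (-1.30446 − 12.21000) = 1.30213 − (3.38883)/(-13.51446) = 1.55288
f(1.55288) = -0.58855
x₄ = 1.55288 − (-0.58855)·(1.55288 − 1.30213) / (-0.58855 − (-1.30446)) = 1.55288 − (-0.14758)/(0.71591) = 1.75903

1.759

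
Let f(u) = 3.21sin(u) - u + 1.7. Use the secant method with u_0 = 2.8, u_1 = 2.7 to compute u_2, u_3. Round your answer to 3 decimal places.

f(2.8) = -0.02469, f(2.7) = 0.37189
u_2 = 2.70000 − 0.37189·(2.70000 − 2.80000) / (0.37189 − (-0.02469)) = 2.70000 − (-0.03719)/(0.39658) = 2.79377
f(2.79377) = 0.00034
u_3 = 2.79377 − 0.00034·(2.79377 − 2.70000) / (0.00034 − 0.37189) = 2.79377 − (0.00003)/(-0.37154) = 2.79386

2.794, 2.794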